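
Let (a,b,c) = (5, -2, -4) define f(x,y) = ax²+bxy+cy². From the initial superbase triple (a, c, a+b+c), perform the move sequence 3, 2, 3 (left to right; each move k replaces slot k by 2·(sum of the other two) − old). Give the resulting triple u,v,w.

start (5,-4,-1) = (f(1,0),f(0,1),f(1,1))
replace slot 3: 2·(5+(-4)) − (-1) = 3 → (5,-4,3)
replace slot 2: 2·(5+3) − (-4) = 20 → (5,20,3)
replace slot 3: 2·(5+20) − 3 = 47 → (5,20,47)

5,20,47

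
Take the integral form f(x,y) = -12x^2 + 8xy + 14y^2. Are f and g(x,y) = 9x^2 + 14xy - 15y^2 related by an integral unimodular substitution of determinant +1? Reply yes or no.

D₁ = 736, D₂ = 736
river cycle of f (length 12): (14, 20, -6), (-6, 16, 20), (20, 24, -2), (-2, 24, 20), (20, 16, -6), (-6, 20, 14), (14, 8, -12), (-12, 16, 10), (10, 24, -4), (-4, 24, 10), … (2 more)
river cycle of g (length 12): (-15, 16, 8), (8, 16, -15), (-15, 14, 9), (9, 22, -7), (-7, 20, 12), (12, 4, -15), (-15, 26, 1), (1, 26, -15), (-15, 4, 12), (12, 20, -7), … (2 more)
cycles differ ⇒ inequivalent

no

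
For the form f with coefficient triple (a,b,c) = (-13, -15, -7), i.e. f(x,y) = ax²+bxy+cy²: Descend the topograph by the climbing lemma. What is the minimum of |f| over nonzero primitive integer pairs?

translate: b→-11 (≡15 mod 26), so (13,15,7)→(13,-11,5)
flip: (13,-11,5)→(5,11,13)
translate: b→1 (≡11 mod 10), so (5,11,13)→(5,1,7)
reduced (well bottom): (5,1,7) with a≤c, −a<b≤a
well minimum |f| = |-5| = 5 (negative-definite)

5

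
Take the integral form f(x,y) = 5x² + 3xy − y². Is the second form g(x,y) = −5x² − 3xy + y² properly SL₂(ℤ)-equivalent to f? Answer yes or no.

D₁ = 29, D₂ = 29
river cycle of f (length 2): (-1, 5, 1), (1, 5, -1)
river cycle of g (length 2): (1, 5, -1), (-1, 5, 1)
cycles coincide ⇒ equivalent

yes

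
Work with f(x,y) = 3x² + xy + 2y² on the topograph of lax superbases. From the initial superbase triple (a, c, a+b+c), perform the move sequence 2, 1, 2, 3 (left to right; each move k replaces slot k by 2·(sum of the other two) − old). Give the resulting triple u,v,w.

start (3,2,6) = (f(1,0),f(0,1),f(1,1))
replace slot 2: 2·(3+6) − 2 = 16 → (3,16,6)
replace slot 1: 2·(16+6) − 3 = 41 → (41,16,6)
replace slot 2: 2·(41+6) − 16 = 78 → (41,78,6)
replace slot 3: 2·(41+78) − 6 = 232 → (41,78,232)

41,78,232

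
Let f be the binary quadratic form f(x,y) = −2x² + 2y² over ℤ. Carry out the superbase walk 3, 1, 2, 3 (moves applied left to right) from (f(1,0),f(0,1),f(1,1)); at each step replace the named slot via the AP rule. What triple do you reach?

start (-2,2,0) = (f(1,0),f(0,1),f(1,1))
replace slot 3: 2·((-2)+2) − 0 = 0 → (-2,2,0)
replace slot 1: 2·(2+0) − (-2) = 6 → (6,2,0)
replace slot 2: 2·(6+0) − 2 = 10 → (6,10,0)
replace slot 3: 2·(6+10) − 0 = 32 → (6,10,32)

6,10,32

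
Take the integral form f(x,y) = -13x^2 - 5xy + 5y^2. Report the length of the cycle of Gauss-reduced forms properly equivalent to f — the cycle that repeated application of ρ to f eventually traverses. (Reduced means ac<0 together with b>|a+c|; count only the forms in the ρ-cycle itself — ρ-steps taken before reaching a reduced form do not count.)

D = 285, ⌊√D⌋ = 16
descent: ρ → (5,15,-3)  [lands on river]
river: ρ → (-3,15,5)
ρ-cycle length = 2 (tail of 1 descent step not counted)

2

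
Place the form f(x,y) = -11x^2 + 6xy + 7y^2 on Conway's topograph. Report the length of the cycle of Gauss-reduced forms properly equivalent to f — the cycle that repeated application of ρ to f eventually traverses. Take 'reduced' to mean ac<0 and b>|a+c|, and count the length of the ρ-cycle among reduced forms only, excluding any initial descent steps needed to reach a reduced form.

D = 344, ⌊√D⌋ = 18
river: ρ → (7,8,-10)
river: ρ → (-10,12,5)
river: ρ → (5,18,-1)
river: ρ → (-1,18,5)
river: ρ → (5,12,-10)
river: ρ → (-10,8,7)
river: ρ → (7,6,-11)
river: ρ → (-11,16,2)
river: ρ → (2,16,-11)
river: ρ → (-11,6,7)
ρ-cycle length = 10 (tail of 0 descent steps not counted)

10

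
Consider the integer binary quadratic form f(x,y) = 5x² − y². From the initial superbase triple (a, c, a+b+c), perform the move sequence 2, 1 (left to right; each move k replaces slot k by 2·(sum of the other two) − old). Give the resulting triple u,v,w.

start (5,-1,4) = (f(1,0),f(0,1),f(1,1))
replace slot 2: 2·(5+4) − (-1) = 19 → (5,19,4)
replace slot 1: 2·(19+4) − 5 = 41 → (41,19,4)

41,19,4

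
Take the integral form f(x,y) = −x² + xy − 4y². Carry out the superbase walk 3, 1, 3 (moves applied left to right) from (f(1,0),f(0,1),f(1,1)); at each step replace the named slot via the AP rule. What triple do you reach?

start (-1,-4,-4) = (f(1,0),f(0,1),f(1,1))
replace slot 3: 2·((-1)+(-4)) − (-4) = -6 → (-1,-4,-6)
replace slot 1: 2·((-4)+(-6)) − (-1) = -19 → (-19,-4,-6)
replace slot 3: 2·((-19)+(-4)) − (-6) = -40 → (-19,-4,-40)

-19,-4,-40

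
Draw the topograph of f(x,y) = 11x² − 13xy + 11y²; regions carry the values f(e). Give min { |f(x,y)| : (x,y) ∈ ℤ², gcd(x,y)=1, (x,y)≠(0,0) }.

translate: b→9 (≡-13 mod 22), so (11,-13,11)→(11,9,9)
flip: (11,9,9)→(9,-9,11)
translate: b→9 (≡-9 mod 18), so (9,-9,11)→(9,9,11)
reduced (well bottom): (9,9,11) with a≤c, −a<b≤a
well minimum = a = 9

9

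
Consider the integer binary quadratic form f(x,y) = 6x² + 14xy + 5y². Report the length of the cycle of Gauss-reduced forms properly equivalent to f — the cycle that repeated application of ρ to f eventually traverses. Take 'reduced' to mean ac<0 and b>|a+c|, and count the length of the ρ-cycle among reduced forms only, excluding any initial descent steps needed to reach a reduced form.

D = 76, ⌊√D⌋ = 8
descent: ρ → (5,6,-2)  [lands on river]
river: ρ → (-2,6,5)
river: ρ → (5,4,-3)
river: ρ → (-3,8,1)
river: ρ → (1,8,-3)
river: ρ → (-3,4,5)
ρ-cycle length = 6 (tail of 1 descent step not counted)

6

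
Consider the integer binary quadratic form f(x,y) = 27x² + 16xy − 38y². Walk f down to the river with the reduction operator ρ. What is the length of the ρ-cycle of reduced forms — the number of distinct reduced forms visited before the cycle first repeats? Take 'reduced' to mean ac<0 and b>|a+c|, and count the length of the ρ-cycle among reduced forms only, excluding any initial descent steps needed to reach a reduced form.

D = 4360, ⌊√D⌋ = 66
river: ρ → (-38,60,5)
river: ρ → (5,60,-38)
river: ρ → (-38,16,27)
river: ρ → (27,38,-27)
river: ρ → (-27,16,38)
river: ρ → (38,60,-5)
river: ρ → (-5,60,38)
river: ρ → (38,16,-27)
river: ρ → (-27,38,27)
river: ρ → (27,16,-38)
ρ-cycle length = 10 (tail of 0 descent steps not counted)

10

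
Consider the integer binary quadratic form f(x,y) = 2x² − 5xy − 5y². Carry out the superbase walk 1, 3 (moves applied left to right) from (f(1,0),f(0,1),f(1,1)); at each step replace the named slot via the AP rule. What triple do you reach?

start (2,-5,-8) = (f(1,0),f(0,1),f(1,1))
replace slot 1: 2·((-5)+(-8)) − 2 = -28 → (-28,-5,-8)
replace slot 3: 2·((-28)+(-5)) − (-8) = -58 → (-28,-5,-58)

-28,-5,-58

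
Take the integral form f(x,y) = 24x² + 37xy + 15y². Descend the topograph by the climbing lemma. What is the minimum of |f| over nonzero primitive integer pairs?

translate: b→-11 (≡37 mod 48), so (24,37,15)→(24,-11,2)
flip: (24,-11,2)→(2,11,24)
translate: b→-1 (≡11 mod 4), so (2,11,24)→(2,-1,9)
reduced (well bottom): (2,-1,9) with a≤c, −a<b≤a
well minimum = a = 2

2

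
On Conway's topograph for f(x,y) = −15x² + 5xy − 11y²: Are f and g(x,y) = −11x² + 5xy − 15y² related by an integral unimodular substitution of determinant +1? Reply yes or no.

D₁ = -635, D₂ = -635
f is negative-definite; reduce −f:
−f: flip: (15,-5,11)→(11,5,15)
−f: reduced (well bottom): (11,5,15) with a≤c, −a<b≤a
flip sign back: reduced form of f is (-11,-5,-15)
g is negative-definite; reduce −g:
−g: reduced (well bottom): (11,-5,15) with a≤c, −a<b≤a
flip sign back: reduced form of g is (-11,5,-15)
reduced forms (-11, -5, -15) vs (-11, 5, -15) ⇒ inequivalent

no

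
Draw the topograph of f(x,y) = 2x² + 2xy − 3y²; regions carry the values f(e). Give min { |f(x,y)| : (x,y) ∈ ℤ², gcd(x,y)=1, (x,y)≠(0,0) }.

river: ρ → (-3,4,1)
river: ρ → (1,4,-3)
river: ρ → (-3,2,2)
river: ρ → (2,2,-3)
closes: descent 0, river 4
min |a| on river = 1

1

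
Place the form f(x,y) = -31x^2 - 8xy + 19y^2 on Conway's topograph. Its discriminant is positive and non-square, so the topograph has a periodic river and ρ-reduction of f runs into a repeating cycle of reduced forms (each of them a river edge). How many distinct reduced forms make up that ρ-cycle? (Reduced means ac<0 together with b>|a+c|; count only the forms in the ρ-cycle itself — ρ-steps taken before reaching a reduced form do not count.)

D = 2420, ⌊√D⌋ = 49
descent: ρ → (19,46,-4)  [lands on river]
river: ρ → (-4,42,41)
river: ρ → (41,40,-5)
river: ρ → (-5,40,41)
river: ρ → (41,42,-4)
river: ρ → (-4,46,19)
river: ρ → (19,30,-20)
river: ρ → (-20,10,29)
river: ρ → (29,48,-1)
river: ρ → (-1,48,29)
river: ρ → (29,10,-20)
river: ρ → (-20,30,19)
ρ-cycle length = 12 (tail of 1 descent step not counted)

12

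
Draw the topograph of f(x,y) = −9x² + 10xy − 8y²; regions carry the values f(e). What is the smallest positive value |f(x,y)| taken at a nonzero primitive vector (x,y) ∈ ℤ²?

translate: b→8 (≡-10 mod 18), so (9,-10,8)→(9,8,7)
flip: (9,8,7)→(7,-8,9)
translate: b→6 (≡-8 mod 14), so (7,-8,9)→(7,6,8)
reduced (well bottom): (7,6,8) with a≤c, −a<b≤a
well minimum |f| = |-7| = 7 (negative-definite)

7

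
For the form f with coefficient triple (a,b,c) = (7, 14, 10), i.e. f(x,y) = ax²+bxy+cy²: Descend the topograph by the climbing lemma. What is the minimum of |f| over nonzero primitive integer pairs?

translate: b→0 (≡14 mod 14), so (7,14,10)→(7,0,3)
flip: (7,0,3)→(3,0,7)
reduced (well bottom): (3,0,7) with a≤c, −a<b≤a
well minimum = a = 3

3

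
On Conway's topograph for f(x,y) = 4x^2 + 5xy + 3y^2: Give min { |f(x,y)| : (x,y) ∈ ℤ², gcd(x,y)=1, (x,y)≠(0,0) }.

translate: b→-3 (≡5 mod 8), so (4,5,3)→(4,-3,2)
flip: (4,-3,2)→(2,3,4)
translate: b→-1 (≡3 mod 4), so (2,3,4)→(2,-1,3)
reduced (well bottom): (2,-1,3) with a≤c, −a<b≤a
well minimum = a = 2

2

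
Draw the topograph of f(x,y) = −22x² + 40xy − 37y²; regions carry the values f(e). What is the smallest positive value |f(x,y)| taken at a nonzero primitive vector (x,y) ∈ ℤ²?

translate: b→4 (≡-40 mod 44), so (22,-40,37)→(22,4,19)
flip: (22,4,19)→(19,-4,22)
reduced (well bottom): (19,-4,22) with a≤c, −a<b≤a
well minimum |f| = |-19| = 19 (negative-definite)

19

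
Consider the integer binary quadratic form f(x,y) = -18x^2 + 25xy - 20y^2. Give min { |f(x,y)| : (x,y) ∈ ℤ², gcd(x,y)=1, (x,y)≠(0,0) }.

translate: b→11 (≡-25 mod 36), so (18,-25,20)→(18,11,13)
flip: (18,11,13)→(13,-11,18)
reduced (well bottom): (13,-11,18) with a≤c, −a<b≤a
well minimum |f| = |-13| = 13 (negative-definite)

13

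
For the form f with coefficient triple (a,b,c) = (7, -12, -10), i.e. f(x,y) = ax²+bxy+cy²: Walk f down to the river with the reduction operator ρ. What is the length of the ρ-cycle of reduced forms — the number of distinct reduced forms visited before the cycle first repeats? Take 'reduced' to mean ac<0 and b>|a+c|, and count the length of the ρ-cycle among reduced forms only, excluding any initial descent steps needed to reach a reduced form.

D = 424, ⌊√D⌋ = 20
descent: ρ → (-10,12,7)  [lands on river]
river: ρ → (7,16,-6)
river: ρ → (-6,20,1)
river: ρ → (1,20,-6)
river: ρ → (-6,16,7)
river: ρ → (7,12,-10)
river: ρ → (-10,8,9)
river: ρ → (9,10,-9)
river: ρ → (-9,8,10)
river: ρ → (10,12,-7)
river: ρ → (-7,16,6)
river: ρ → (6,20,-1)
river: ρ → (-1,20,6)
river: ρ → (6,16,-7)
river: ρ → (-7,12,10)
river: ρ → (10,8,-9)
river: ρ → (-9,10,9)
river: ρ → (9,8,-10)
ρ-cycle length = 18 (tail of 1 descent step not counted)

18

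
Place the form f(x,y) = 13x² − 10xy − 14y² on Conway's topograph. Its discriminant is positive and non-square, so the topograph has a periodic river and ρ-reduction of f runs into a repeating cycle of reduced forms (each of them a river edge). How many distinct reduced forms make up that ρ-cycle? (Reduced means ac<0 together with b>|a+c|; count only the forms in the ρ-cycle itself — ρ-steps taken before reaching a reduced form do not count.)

D = 828, ⌊√D⌋ = 28
descent: ρ → (-14,10,13)  [lands on river]
river: ρ → (13,16,-11)
river: ρ → (-11,28,1)
river: ρ → (1,28,-11)
river: ρ → (-11,16,13)
river: ρ → (13,10,-14)
river: ρ → (-14,18,9)
river: ρ → (9,18,-14)
ρ-cycle length = 8 (tail of 1 descent step not counted)

8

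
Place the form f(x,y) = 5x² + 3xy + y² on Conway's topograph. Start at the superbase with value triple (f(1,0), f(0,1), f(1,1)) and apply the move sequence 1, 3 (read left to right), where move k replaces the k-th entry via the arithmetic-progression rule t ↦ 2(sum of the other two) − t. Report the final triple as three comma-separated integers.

start (5,1,9) = (f(1,0),f(0,1),f(1,1))
replace slot 1: 2·(1+9) − 5 = 15 → (15,1,9)
replace slot 3: 2·(15+1) − 9 = 23 → (15,1,23)

15,1,23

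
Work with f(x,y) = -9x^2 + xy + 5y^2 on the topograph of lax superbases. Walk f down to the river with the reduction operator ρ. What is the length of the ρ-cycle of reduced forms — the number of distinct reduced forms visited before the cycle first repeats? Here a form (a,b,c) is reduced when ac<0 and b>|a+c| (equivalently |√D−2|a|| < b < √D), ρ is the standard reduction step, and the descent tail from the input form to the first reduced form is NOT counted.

D = 181, ⌊√D⌋ = 13
descent: ρ → (5,9,-5)  [lands on river]
river: ρ → (-5,11,3)
river: ρ → (3,13,-1)
river: ρ → (-1,13,3)
river: ρ → (3,11,-5)
river: ρ → (-5,9,5)
river: ρ → (5,11,-3)
river: ρ → (-3,13,1)
river: ρ → (1,13,-3)
river: ρ → (-3,11,5)
ρ-cycle length = 10 (tail of 1 descent step not counted)

10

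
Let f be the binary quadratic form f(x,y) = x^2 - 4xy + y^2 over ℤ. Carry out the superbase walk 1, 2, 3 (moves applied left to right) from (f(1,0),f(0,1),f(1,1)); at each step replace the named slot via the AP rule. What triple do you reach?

start (1,1,-2) = (f(1,0),f(0,1),f(1,1))
replace slot 1: 2·(1+(-2)) − 1 = -3 → (-3,1,-2)
replace slot 2: 2·((-3)+(-2)) − 1 = -11 → (-3,-11,-2)
replace slot 3: 2·((-3)+(-11)) − (-2) = -26 → (-3,-11,-26)

-3,-11,-26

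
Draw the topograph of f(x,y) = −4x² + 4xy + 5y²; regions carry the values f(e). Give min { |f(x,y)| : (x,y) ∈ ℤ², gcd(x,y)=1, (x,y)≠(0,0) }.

river: ρ → (5,6,-3)
river: ρ → (-3,6,5)
river: ρ → (5,4,-4)
river: ρ → (-4,4,5)
closes: descent 0, river 4
min |a| on river = 3

3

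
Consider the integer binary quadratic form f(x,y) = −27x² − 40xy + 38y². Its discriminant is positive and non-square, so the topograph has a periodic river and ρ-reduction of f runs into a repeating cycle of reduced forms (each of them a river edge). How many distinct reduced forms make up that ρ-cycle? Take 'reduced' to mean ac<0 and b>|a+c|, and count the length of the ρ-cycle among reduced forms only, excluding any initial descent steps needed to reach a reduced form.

D = 5704, ⌊√D⌋ = 75
descent: ρ → (38,40,-27)  [lands on river]
river: ρ → (-27,68,10)
river: ρ → (10,72,-13)
river: ρ → (-13,58,45)
river: ρ → (45,32,-26)
river: ρ → (-26,72,5)
river: ρ → (5,68,-54)
river: ρ → (-54,40,19)
river: ρ → (19,74,-3)
river: ρ → (-3,70,67)
river: ρ → (67,64,-6)
river: ρ → (-6,68,45)
river: ρ → (45,22,-29)
river: ρ → (-29,36,38)
ρ-cycle length = 14 (tail of 1 descent step not counted)

14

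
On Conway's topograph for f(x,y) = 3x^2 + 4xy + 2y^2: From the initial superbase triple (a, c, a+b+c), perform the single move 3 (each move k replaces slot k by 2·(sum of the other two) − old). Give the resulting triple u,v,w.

start (3,2,9) = (f(1,0),f(0,1),f(1,1))
replace slot 3: 2·(3+2) − 9 = 1 → (3,2,1)

3,2,1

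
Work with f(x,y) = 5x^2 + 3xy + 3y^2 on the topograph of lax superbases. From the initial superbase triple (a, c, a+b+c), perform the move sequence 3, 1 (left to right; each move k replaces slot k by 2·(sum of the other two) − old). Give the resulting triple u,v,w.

start (5,3,11) = (f(1,0),f(0,1),f(1,1))
replace slot 3: 2·(5+3) − 11 = 5 → (5,3,5)
replace slot 1: 2·(3+5) − 5 = 11 → (11,3,5)

11,3,5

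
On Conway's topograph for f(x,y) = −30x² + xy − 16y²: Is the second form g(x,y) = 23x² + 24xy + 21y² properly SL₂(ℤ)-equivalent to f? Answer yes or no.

D₁ = -1919, D₂ = -1356
discriminants differ ⇒ not SL₂(ℤ)-equivalent

no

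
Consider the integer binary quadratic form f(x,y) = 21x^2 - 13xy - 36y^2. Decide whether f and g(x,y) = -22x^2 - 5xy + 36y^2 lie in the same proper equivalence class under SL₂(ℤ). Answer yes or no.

D₁ = 3193, D₂ = 3193
river cycle of f (length 70): (21, 29, -28), (-28, 27, 22), (22, 17, -33), (-33, 49, 6), (6, 47, -41), (-41, 35, 12), (12, 37, -38), (-38, 39, 11), (11, 49, -18), (-18, 23, 37), … (60 more)
river cycle of g (length 70): (-22, 39, 19), (19, 37, -24), (-24, 11, 32), (32, 53, -3), (-3, 55, 14), (14, 29, -42), (-42, 55, 1), (1, 55, -42), (-42, 29, 14), (14, 55, -3), … (60 more)
cycles differ ⇒ inequivalent

no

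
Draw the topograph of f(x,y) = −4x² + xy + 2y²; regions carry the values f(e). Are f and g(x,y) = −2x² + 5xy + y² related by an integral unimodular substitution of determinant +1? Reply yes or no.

D₁ = 33, D₂ = 33
river cycle of f (length 4): (2, 3, -3), (-3, 3, 2), (2, 5, -1), (-1, 5, 2)
river cycle of g (length 4): (1, 5, -2), (-2, 3, 3), (3, 3, -2), (-2, 5, 1)
cycles differ ⇒ inequivalent

no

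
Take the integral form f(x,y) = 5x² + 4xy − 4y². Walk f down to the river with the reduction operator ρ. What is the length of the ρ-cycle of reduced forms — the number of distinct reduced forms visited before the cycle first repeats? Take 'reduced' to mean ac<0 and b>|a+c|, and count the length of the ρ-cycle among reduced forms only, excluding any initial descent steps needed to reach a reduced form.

D = 96, ⌊√D⌋ = 9
river: ρ → (-4,4,5)
river: ρ → (5,6,-3)
river: ρ → (-3,6,5)
river: ρ → (5,4,-4)
ρ-cycle length = 4 (tail of 0 descent steps not counted)

4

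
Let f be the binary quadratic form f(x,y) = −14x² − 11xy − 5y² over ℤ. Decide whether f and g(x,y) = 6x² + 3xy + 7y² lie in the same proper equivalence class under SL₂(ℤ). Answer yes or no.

D₁ = -159, D₂ = -159
f is negative-definite; reduce −f:
−f: flip: (14,11,5)→(5,-11,14)
−f: translate: b→-1 (≡-11 mod 10), so (5,-11,14)→(5,-1,8)
−f: reduced (well bottom): (5,-1,8) with a≤c, −a<b≤a
flip sign back: reduced form of f is (-5,1,-8)
g: reduced (well bottom): (6,3,7) with a≤c, −a<b≤a
reduced forms (-5, 1, -8) vs (6, 3, 7) ⇒ inequivalent

no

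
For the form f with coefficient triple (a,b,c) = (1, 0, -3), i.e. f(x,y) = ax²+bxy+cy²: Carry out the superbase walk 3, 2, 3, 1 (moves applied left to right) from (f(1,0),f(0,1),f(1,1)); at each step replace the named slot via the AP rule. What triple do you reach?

start (1,-3,-2) = (f(1,0),f(0,1),f(1,1))
replace slot 3: 2·(1+(-3)) − (-2) = -2 → (1,-3,-2)
replace slot 2: 2·(1+(-2)) − (-3) = 1 → (1,1,-2)
replace slot 3: 2·(1+1) − (-2) = 6 → (1,1,6)
replace slot 1: 2·(1+6) − 1 = 13 → (13,1,6)

13,1,6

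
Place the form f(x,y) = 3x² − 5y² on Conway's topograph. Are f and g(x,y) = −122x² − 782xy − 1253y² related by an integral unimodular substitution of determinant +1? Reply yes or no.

D₁ = 60, D₂ = 60
river cycle of f (length 2): (3, 6, -2), (-2, 6, 3)
river cycle of g (length 2): (3, 6, -2), (-2, 6, 3)
cycles coincide ⇒ equivalent

yes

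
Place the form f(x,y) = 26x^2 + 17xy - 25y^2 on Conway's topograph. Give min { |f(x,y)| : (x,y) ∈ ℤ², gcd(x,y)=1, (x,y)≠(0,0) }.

river: ρ → (-25,33,18)
river: ρ → (18,39,-19)
river: ρ → (-19,37,20)
river: ρ → (20,43,-13)
river: ρ → (-13,35,32)
river: ρ → (32,29,-16)
river: ρ → (-16,35,26)
river: ρ → (26,17,-25)
closes: descent 0, river 8
min |a| on river = 13

13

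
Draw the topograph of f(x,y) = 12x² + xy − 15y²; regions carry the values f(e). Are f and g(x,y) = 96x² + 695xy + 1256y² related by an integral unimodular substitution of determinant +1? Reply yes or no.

D₁ = 721, D₂ = 721
river cycle of f (length 36): (12, 25, -2), (-2, 23, 24), (24, 25, -1), (-1, 25, 24), (24, 23, -2), (-2, 25, 12), (12, 23, -4), (-4, 25, 6), (6, 23, -8), (-8, 25, 3), … (26 more)
river cycle of g (length 36): (12, 25, -2), (-2, 23, 24), (24, 25, -1), (-1, 25, 24), (24, 23, -2), (-2, 25, 12), (12, 23, -4), (-4, 25, 6), (6, 23, -8), (-8, 25, 3), … (26 more)
cycles coincide ⇒ equivalent

yes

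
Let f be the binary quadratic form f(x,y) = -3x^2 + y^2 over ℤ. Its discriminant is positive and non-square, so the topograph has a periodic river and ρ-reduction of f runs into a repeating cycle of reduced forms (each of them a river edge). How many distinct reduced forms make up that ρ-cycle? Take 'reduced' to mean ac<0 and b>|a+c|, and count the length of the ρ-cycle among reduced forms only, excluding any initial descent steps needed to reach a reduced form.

D = 12, ⌊√D⌋ = 3
descent: ρ → (1,2,-2)  [lands on river]
river: ρ → (-2,2,1)
ρ-cycle length = 2 (tail of 1 descent step not counted)

2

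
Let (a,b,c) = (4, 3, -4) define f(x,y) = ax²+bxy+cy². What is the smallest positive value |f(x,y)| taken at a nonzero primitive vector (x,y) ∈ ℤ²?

river: ρ → (-4,5,3)
river: ρ → (3,7,-2)
river: ρ → (-2,5,6)
river: ρ → (6,7,-1)
river: ρ → (-1,7,6)
river: ρ → (6,5,-2)
river: ρ → (-2,7,3)
river: ρ → (3,5,-4)
river: ρ → (-4,3,4)
river: ρ → (4,5,-3)
river: ρ → (-3,7,2)
river: ρ → (2,5,-6)
river: ρ → (-6,7,1)
river: ρ → (1,7,-6)
river: ρ → (-6,5,2)
river: ρ → (2,7,-3)
river: ρ → (-3,5,4)
river: ρ → (4,3,-4)
closes: descent 0, river 18
min |a| on river = 1

1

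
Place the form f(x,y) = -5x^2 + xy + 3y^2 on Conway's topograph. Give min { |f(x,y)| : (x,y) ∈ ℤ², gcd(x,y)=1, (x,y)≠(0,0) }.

descent: ρ → (3,5,-3)  [lands on river]
river: ρ → (-3,7,1)
river: ρ → (1,7,-3)
river: ρ → (-3,5,3)
river: ρ → (3,7,-1)
river: ρ → (-1,7,3)
closes: descent 1, river 6
min |a| on river = 1

1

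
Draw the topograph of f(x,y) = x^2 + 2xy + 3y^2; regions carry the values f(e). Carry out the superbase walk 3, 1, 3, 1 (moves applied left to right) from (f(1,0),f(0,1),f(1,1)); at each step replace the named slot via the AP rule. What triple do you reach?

start (1,3,6) = (f(1,0),f(0,1),f(1,1))
replace slot 3: 2·(1+3) − 6 = 2 → (1,3,2)
replace slot 1: 2·(3+2) − 1 = 9 → (9,3,2)
replace slot 3: 2·(9+3) − 2 = 22 → (9,3,22)
replace slot 1: 2·(3+22) − 9 = 41 → (41,3,22)

41,3,22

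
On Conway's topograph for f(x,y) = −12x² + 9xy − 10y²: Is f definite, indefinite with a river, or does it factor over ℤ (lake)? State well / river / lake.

D = b²−4ac = 9² − 4·(-12)·(-10) = -399
D < 0 ⇒ definite ⇒ every region one sign ⇒ single well

well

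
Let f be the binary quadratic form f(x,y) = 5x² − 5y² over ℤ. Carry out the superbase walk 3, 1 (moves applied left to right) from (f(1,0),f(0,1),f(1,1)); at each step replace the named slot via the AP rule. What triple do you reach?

start (5,-5,0) = (f(1,0),f(0,1),f(1,1))
replace slot 3: 2·(5+(-5)) − 0 = 0 → (5,-5,0)
replace slot 1: 2·((-5)+0) − 5 = -15 → (-15,-5,0)

-15,-5,0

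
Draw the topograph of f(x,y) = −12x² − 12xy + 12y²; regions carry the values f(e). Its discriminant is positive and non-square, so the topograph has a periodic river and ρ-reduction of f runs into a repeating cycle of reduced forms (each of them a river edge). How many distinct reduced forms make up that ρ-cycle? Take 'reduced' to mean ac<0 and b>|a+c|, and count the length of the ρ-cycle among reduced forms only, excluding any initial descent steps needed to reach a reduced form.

D = 720, ⌊√D⌋ = 26
descent: ρ → (12,12,-12)  [lands on river]
river: ρ → (-12,12,12)
ρ-cycle length = 2 (tail of 1 descent step not counted)

2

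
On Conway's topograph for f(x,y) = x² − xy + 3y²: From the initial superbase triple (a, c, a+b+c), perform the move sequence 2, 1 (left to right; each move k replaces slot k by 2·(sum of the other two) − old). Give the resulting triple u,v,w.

start (1,3,3) = (f(1,0),f(0,1),f(1,1))
replace slot 2: 2·(1+3) − 3 = 5 → (1,5,3)
replace slot 1: 2·(5+3) − 1 = 15 → (15,5,3)

15,5,3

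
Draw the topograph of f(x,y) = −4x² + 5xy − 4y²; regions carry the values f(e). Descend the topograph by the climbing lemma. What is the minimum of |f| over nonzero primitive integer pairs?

translate: b→3 (≡-5 mod 8), so (4,-5,4)→(4,3,3)
flip: (4,3,3)→(3,-3,4)
translate: b→3 (≡-3 mod 6), so (3,-3,4)→(3,3,4)
reduced (well bottom): (3,3,4) with a≤c, −a<b≤a
well minimum |f| = |-3| = 3 (negative-definite)

3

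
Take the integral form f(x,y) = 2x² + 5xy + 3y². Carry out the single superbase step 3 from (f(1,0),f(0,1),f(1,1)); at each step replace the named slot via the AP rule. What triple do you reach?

start (2,3,10) = (f(1,0),f(0,1),f(1,1))
replace slot 3: 2·(2+3) − 10 = 0 → (2,3,0)

2,3,0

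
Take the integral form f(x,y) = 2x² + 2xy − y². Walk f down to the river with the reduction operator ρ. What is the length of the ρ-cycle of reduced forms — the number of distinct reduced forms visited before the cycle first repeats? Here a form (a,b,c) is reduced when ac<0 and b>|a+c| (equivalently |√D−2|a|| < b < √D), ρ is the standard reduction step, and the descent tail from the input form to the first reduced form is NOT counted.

D = 12, ⌊√D⌋ = 3
river: ρ → (-1,2,2)
river: ρ → (2,2,-1)
ρ-cycle length = 2 (tail of 0 descent steps not counted)

2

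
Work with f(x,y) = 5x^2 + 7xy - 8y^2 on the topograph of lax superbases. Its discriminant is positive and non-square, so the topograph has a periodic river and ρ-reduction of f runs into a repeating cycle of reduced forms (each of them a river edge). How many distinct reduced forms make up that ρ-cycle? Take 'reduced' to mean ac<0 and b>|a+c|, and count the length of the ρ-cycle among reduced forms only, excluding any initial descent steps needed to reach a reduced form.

D = 209, ⌊√D⌋ = 14
river: ρ → (-8,9,4)
river: ρ → (4,7,-10)
river: ρ → (-10,13,1)
river: ρ → (1,13,-10)
river: ρ → (-10,7,4)
river: ρ → (4,9,-8)
river: ρ → (-8,7,5)
river: ρ → (5,13,-2)
river: ρ → (-2,11,11)
river: ρ → (11,11,-2)
river: ρ → (-2,13,5)
river: ρ → (5,7,-8)
ρ-cycle length = 12 (tail of 0 descent steps not counted)

12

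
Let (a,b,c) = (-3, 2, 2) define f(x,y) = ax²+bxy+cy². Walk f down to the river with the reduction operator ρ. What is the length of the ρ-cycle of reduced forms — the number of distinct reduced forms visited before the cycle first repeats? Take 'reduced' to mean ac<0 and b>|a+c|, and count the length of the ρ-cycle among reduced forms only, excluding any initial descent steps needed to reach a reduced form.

D = 28, ⌊√D⌋ = 5
river: ρ → (2,2,-3)
river: ρ → (-3,4,1)
river: ρ → (1,4,-3)
river: ρ → (-3,2,2)
ρ-cycle length = 4 (tail of 0 descent steps not counted)

4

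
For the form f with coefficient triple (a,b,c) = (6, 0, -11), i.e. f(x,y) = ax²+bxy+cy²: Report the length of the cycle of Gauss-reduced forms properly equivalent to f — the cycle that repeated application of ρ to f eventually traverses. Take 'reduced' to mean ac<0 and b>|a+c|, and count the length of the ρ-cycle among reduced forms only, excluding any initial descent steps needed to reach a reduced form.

D = 264, ⌊√D⌋ = 16
descent: ρ → (-11,0,6)
descent: ρ → (6,12,-5)  [lands on river]
river: ρ → (-5,8,10)
river: ρ → (10,12,-3)
river: ρ → (-3,12,10)
river: ρ → (10,8,-5)
river: ρ → (-5,12,6)
ρ-cycle length = 6 (tail of 2 descent steps not counted)

6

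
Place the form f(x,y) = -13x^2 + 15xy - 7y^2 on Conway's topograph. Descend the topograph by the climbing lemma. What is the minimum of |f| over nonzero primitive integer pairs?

translate: b→11 (≡-15 mod 26), so (13,-15,7)→(13,11,5)
flip: (13,11,5)→(5,-11,13)
translate: b→-1 (≡-11 mod 10), so (5,-11,13)→(5,-1,7)
reduced (well bottom): (5,-1,7) with a≤c, −a<b≤a
well minimum |f| = |-5| = 5 (negative-definite)

5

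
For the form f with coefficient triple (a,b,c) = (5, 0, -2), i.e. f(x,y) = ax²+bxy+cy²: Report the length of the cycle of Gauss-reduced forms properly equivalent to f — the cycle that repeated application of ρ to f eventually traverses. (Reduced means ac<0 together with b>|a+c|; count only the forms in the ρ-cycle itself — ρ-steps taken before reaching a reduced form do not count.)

D = 40, ⌊√D⌋ = 6
descent: ρ → (-2,4,3)  [lands on river]
river: ρ → (3,2,-3)
river: ρ → (-3,4,2)
river: ρ → (2,4,-3)
river: ρ → (-3,2,3)
river: ρ → (3,4,-2)
ρ-cycle length = 6 (tail of 1 descent step not counted)

6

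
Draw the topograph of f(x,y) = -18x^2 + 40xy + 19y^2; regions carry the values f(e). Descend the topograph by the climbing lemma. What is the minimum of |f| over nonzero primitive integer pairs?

river: ρ → (19,36,-22)
river: ρ → (-22,52,3)
river: ρ → (3,50,-39)
river: ρ → (-39,28,14)
river: ρ → (14,28,-39)
river: ρ → (-39,50,3)
river: ρ → (3,52,-22)
river: ρ → (-22,36,19)
river: ρ → (19,40,-18)
river: ρ → (-18,32,27)
river: ρ → (27,22,-23)
river: ρ → (-23,24,26)
river: ρ → (26,28,-21)
river: ρ → (-21,14,33)
river: ρ → (33,52,-2)
river: ρ → (-2,52,33)
river: ρ → (33,14,-21)
river: ρ → (-21,28,26)
river: ρ → (26,24,-23)
river: ρ → (-23,22,27)
river: ρ → (27,32,-18)
river: ρ → (-18,40,19)
closes: descent 0, river 22
min |a| on river = 2

2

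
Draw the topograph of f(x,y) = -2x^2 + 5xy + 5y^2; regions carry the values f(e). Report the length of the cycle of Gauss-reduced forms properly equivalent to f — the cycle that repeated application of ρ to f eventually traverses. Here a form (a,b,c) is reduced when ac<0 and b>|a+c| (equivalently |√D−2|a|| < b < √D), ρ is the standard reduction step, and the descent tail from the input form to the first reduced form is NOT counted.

D = 65, ⌊√D⌋ = 8
river: ρ → (5,5,-2)
river: ρ → (-2,7,2)
river: ρ → (2,5,-5)
river: ρ → (-5,5,2)
river: ρ → (2,7,-2)
river: ρ → (-2,5,5)
ρ-cycle length = 6 (tail of 0 descent steps not counted)

6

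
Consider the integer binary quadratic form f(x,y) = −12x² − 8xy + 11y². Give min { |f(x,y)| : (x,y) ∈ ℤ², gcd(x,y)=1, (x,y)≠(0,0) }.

descent: ρ → (11,8,-12)  [lands on river]
river: ρ → (-12,16,7)
river: ρ → (7,12,-16)
river: ρ → (-16,20,3)
river: ρ → (3,22,-9)
river: ρ → (-9,14,11)
closes: descent 1, river 6
min |a| on river = 3

3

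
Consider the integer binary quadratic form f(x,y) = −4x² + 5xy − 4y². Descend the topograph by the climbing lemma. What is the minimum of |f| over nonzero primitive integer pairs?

translate: b→3 (≡-5 mod 8), so (4,-5,4)→(4,3,3)
flip: (4,3,3)→(3,-3,4)
translate: b→3 (≡-3 mod 6), so (3,-3,4)→(3,3,4)
reduced (well bottom): (3,3,4) with a≤c, −a<b≤a
well minimum |f| = |-3| = 3 (negative-definite)

3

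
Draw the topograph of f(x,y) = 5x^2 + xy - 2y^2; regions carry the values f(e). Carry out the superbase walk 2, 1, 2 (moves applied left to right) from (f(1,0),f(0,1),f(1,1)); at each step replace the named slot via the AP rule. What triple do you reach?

start (5,-2,4) = (f(1,0),f(0,1),f(1,1))
replace slot 2: 2·(5+4) − (-2) = 20 → (5,20,4)
replace slot 1: 2·(20+4) − 5 = 43 → (43,20,4)
replace slot 2: 2·(43+4) − 20 = 74 → (43,74,4)

43,74,4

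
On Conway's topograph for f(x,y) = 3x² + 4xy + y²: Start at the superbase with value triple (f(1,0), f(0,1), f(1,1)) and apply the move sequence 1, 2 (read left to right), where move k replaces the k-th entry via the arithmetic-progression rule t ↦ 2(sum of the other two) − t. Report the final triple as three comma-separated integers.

start (3,1,8) = (f(1,0),f(0,1),f(1,1))
replace slot 1: 2·(1+8) − 3 = 15 → (15,1,8)
replace slot 2: 2·(15+8) − 1 = 45 → (15,45,8)

15,45,8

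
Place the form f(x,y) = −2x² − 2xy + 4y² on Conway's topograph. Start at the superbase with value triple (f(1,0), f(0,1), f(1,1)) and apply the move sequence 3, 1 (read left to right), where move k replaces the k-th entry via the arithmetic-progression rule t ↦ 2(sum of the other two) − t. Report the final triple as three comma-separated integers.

start (-2,4,0) = (f(1,0),f(0,1),f(1,1))
replace slot 3: 2·((-2)+4) − 0 = 4 → (-2,4,4)
replace slot 1: 2·(4+4) − (-2) = 18 → (18,4,4)

18,4,4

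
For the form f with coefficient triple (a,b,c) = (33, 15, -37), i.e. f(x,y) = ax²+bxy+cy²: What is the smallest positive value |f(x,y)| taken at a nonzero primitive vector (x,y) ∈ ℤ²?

river: ρ → (-37,59,11)
river: ρ → (11,51,-57)
river: ρ → (-57,63,5)
river: ρ → (5,67,-31)
river: ρ → (-31,57,15)
river: ρ → (15,63,-19)
river: ρ → (-19,51,33)
river: ρ → (33,15,-37)
closes: descent 0, river 8
min |a| on river = 5

5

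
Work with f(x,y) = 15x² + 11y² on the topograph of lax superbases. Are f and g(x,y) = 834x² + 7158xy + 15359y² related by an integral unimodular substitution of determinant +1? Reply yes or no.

D₁ = -660, D₂ = -660
f: flip: (15,0,11)→(11,0,15)
f: reduced (well bottom): (11,0,15) with a≤c, −a<b≤a
g: translate: b→486 (≡7158 mod 1668), so (834,7158,15359)→(834,486,71)
g: flip: (834,486,71)→(71,-486,834)
g: translate: b→-60 (≡-486 mod 142), so (71,-486,834)→(71,-60,15)
g: flip: (71,-60,15)→(15,60,71)
g: translate: b→0 (≡60 mod 30), so (15,60,71)→(15,0,11)
g: flip: (15,0,11)→(11,0,15)
g: reduced (well bottom): (11,0,15) with a≤c, −a<b≤a
reduced forms (11, 0, 15) vs (11, 0, 15) ⇒ equivalent

yes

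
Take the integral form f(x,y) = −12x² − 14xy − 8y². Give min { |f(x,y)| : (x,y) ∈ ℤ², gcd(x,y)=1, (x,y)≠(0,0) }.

translate: b→-10 (≡14 mod 24), so (12,14,8)→(12,-10,6)
flip: (12,-10,6)→(6,10,12)
translate: b→-2 (≡10 mod 12), so (6,10,12)→(6,-2,8)
reduced (well bottom): (6,-2,8) with a≤c, −a<b≤a
well minimum |f| = |-6| = 6 (negative-definite)

6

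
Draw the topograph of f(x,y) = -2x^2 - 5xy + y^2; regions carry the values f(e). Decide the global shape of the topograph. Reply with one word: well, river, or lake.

D = b²−4ac = (-5)² − 4·(-2)·1 = 33
D > 0 non-square ⇒ indefinite ⇒ periodic river

river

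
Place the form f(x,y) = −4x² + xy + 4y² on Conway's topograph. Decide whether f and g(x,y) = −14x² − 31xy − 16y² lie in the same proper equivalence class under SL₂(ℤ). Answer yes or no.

D₁ = 65, D₂ = 65
river cycle of f (length 6): (4, 7, -1), (-1, 7, 4), (4, 1, -4), (-4, 7, 1), (1, 7, -4), (-4, 1, 4)
river cycle of g (length 6): (1, 7, -4), (-4, 1, 4), (4, 7, -1), (-1, 7, 4), (4, 1, -4), (-4, 7, 1)
cycles coincide ⇒ equivalent

yes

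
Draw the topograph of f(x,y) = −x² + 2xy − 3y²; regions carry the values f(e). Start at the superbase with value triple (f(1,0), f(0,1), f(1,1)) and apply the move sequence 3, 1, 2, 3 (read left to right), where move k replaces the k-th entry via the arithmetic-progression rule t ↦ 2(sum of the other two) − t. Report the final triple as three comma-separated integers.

start (-1,-3,-2) = (f(1,0),f(0,1),f(1,1))
replace slot 3: 2·((-1)+(-3)) − (-2) = -6 → (-1,-3,-6)
replace slot 1: 2·((-3)+(-6)) − (-1) = -17 → (-17,-3,-6)
replace slot 2: 2·((-17)+(-6)) − (-3) = -43 → (-17,-43,-6)
replace slot 3: 2·((-17)+(-43)) − (-6) = -114 → (-17,-43,-114)

-17,-43,-114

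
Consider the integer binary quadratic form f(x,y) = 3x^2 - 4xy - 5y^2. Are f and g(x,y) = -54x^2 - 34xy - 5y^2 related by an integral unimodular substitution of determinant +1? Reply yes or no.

D₁ = 76, D₂ = 76
river cycle of f (length 6): (-5, 4, 3), (3, 8, -1), (-1, 8, 3), (3, 4, -5), (-5, 6, 2), (2, 6, -5)
river cycle of g (length 6): (-5, 4, 3), (3, 8, -1), (-1, 8, 3), (3, 4, -5), (-5, 6, 2), (2, 6, -5)
cycles coincide ⇒ equivalent

yes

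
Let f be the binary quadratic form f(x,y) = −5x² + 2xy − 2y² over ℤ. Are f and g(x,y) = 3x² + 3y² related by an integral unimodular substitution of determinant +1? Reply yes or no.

D₁ = -36, D₂ = -36
f is negative-definite; reduce −f:
−f: flip: (5,-2,2)→(2,2,5)
−f: reduced (well bottom): (2,2,5) with a≤c, −a<b≤a
flip sign back: reduced form of f is (-2,-2,-5)
g: reduced (well bottom): (3,0,3) with a≤c, −a<b≤a
reduced forms (-2, -2, -5) vs (3, 0, 3) ⇒ inequivalent

no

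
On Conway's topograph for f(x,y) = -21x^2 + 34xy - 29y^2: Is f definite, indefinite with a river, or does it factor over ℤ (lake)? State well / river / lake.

D = b²−4ac = 34² − 4·(-21)·(-29) = -1280
D < 0 ⇒ definite ⇒ every region one sign ⇒ single well

well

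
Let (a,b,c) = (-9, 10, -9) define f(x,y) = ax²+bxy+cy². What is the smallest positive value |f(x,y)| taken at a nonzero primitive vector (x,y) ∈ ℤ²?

translate: b→8 (≡-10 mod 18), so (9,-10,9)→(9,8,8)
flip: (9,8,8)→(8,-8,9)
translate: b→8 (≡-8 mod 16), so (8,-8,9)→(8,8,9)
reduced (well bottom): (8,8,9) with a≤c, −a<b≤a
well minimum |f| = |-8| = 8 (negative-definite)

8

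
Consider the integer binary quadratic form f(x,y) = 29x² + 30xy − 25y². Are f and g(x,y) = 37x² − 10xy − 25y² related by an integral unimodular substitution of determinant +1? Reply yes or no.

D₁ = 3800, D₂ = 3800
river cycle of f (length 16): (-25, 20, 34), (34, 48, -11), (-11, 40, 50), (50, 60, -1), (-1, 60, 50), (50, 40, -11), (-11, 48, 34), (34, 20, -25), (-25, 30, 29), (29, 28, -26), … (6 more)
river cycle of g (length 10): (-25, 60, 2), (2, 60, -25), (-25, 40, 22), (22, 48, -17), (-17, 54, 13), (13, 50, -25), (-25, 50, 13), (13, 54, -17), (-17, 48, 22), (22, 40, -25)
cycles differ ⇒ inequivalent

no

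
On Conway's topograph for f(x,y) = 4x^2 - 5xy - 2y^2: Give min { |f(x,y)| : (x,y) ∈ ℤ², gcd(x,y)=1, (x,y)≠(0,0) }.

descent: ρ → (-2,5,4)  [lands on river]
river: ρ → (4,3,-3)
river: ρ → (-3,3,4)
river: ρ → (4,5,-2)
river: ρ → (-2,7,1)
river: ρ → (1,7,-2)
closes: descent 1, river 6
min |a| on river = 1

1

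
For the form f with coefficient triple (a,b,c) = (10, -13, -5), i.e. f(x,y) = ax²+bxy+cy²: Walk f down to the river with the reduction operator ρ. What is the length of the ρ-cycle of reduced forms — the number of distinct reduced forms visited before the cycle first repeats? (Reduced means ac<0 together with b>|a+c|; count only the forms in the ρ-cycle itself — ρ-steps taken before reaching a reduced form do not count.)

D = 369, ⌊√D⌋ = 19
descent: ρ → (-5,13,10)  [lands on river]
river: ρ → (10,7,-8)
river: ρ → (-8,9,9)
river: ρ → (9,9,-8)
river: ρ → (-8,7,10)
river: ρ → (10,13,-5)
river: ρ → (-5,17,4)
river: ρ → (4,15,-9)
river: ρ → (-9,3,10)
river: ρ → (10,17,-2)
river: ρ → (-2,19,1)
river: ρ → (1,19,-2)
river: ρ → (-2,17,10)
river: ρ → (10,3,-9)
river: ρ → (-9,15,4)
river: ρ → (4,17,-5)
ρ-cycle length = 16 (tail of 1 descent step not counted)

16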